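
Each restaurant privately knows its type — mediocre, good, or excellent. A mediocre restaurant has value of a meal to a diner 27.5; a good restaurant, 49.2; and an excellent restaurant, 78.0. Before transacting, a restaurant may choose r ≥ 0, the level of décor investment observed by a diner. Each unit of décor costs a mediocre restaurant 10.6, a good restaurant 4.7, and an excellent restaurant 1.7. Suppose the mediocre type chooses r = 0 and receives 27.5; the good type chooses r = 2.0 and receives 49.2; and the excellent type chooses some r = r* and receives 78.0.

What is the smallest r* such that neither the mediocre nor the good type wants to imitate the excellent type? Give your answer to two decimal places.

8.13

Good type (on-path payoff 49.2 − 4.7×2.0 = 39.8) won't mimic when 39.8 ≥ 78.0 − 4.7·r*, i.e. r* ≥ 8.13.
Mediocre type (on-path payoff 27.5) won't mimic when 27.5 ≥ 78.0 − 10.6·r*, i.e. r* ≥ 4.76.
Both must hold, so r* = max(4.76, 8.13) = 8.13. The good type's constraint binds.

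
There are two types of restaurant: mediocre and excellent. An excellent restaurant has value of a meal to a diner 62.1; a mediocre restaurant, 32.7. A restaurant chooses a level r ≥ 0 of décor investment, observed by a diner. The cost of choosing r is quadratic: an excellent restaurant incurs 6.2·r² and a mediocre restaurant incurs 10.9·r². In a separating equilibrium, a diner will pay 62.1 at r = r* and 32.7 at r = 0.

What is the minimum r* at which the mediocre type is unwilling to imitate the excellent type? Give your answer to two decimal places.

The mediocre type at r = 0 receives 32.7; imitating at r* yields 62.1 − 10.9·r*².
Indifference: 32.7 = 62.1 − 10.9·r*², so r*² = (62.1 − 32.7) / 10.9 ≈ 2.6972.
r* = √2.6972 ≈ 1.64.

1.64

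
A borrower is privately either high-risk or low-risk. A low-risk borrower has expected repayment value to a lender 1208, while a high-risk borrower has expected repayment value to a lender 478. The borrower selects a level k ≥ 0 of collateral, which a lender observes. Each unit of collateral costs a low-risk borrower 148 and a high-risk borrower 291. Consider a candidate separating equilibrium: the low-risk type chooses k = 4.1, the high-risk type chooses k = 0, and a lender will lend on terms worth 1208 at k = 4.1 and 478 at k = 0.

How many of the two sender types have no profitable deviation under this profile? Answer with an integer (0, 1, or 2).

2

Low-risk type: signal → 1208 − 148 × 4.1 = 601.2; deviate to 0 → 478. IC holds (601.2 ≥ 478).
High-risk type: stay at 0 → 478; mimic → 1208 − 291 × 4.1 = 14.9. IC holds (478 ≥ 14.9).
2 of 2 constraints hold, so this is a separating equilibrium.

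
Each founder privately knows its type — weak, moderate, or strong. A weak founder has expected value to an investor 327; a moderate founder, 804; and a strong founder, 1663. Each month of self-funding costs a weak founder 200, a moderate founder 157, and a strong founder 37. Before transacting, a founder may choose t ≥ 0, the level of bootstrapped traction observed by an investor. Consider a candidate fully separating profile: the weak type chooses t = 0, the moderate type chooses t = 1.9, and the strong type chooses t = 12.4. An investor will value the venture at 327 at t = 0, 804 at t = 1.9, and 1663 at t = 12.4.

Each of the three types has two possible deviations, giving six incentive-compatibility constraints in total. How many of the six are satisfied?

Moderate (own payoff 804 − 157×1.9 = 505.7): to t=0 gives 327 → no gain ✓; to t=12.4 gives 1663 − 157×12.4 = -283.8 → no gain ✓.
Weak (own payoff 327): to t=1.9 gives 804 − 200×1.9 = 424 → profitable ✗; to t=12.4 gives 1663 − 200×12.4 = -817 → no gain ✓.
Strong (own payoff 1663 − 37×12.4 = 1204.2): to t=0 gives 327 → no gain ✓; to t=1.9 gives 804 − 37×1.9 = 733.7 → no gain ✓.
5 of the 6 constraints hold; not an equilibrium.

5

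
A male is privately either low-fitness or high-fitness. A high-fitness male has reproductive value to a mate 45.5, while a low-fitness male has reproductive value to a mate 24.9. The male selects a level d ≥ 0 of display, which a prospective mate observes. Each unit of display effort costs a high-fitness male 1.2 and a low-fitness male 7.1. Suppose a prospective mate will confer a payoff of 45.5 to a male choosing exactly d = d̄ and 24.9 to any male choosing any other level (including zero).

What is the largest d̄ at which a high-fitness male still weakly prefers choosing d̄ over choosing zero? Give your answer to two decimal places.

Choosing d̄ yields the high-fitness type 45.5 − 1.2·d̄; choosing zero yields 24.9.
The high-fitness type is indifferent at 45.5 − 1.2·d̄ = 24.9, i.e. d̄ = (45.5 − 24.9) / 1.2 ≈ 17.17.
For any d̄ above 17.17 the high-fitness type would rather pool at zero, so separation collapses.

17.17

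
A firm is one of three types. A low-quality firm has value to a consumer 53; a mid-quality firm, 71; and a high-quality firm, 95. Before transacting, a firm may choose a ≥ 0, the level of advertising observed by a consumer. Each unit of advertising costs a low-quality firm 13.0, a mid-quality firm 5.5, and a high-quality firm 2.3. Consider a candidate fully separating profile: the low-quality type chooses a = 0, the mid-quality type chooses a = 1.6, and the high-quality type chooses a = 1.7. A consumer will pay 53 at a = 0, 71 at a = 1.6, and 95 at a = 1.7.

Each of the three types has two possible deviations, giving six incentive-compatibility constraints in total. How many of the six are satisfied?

4

High-quality (own payoff 95 − 2.3×1.7 = 91.09): to a=0 gives 53 → no gain ✓; to a=1.6 gives 71 − 2.3×1.6 = 67.32 → no gain ✓.
Mid-quality (own payoff 71 − 5.5×1.6 = 62.2): to a=0 gives 53 → no gain ✓; to a=1.7 gives 95 − 5.5×1.7 = 85.65 → profitable ✗.
Low-quality (own payoff 53): to a=1.6 gives 71 − 13.0×1.6 = 50.2 → no gain ✓; to a=1.7 gives 95 − 13.0×1.7 = 72.9 → profitable ✗.
4 of the 6 constraints hold; not an equilibrium.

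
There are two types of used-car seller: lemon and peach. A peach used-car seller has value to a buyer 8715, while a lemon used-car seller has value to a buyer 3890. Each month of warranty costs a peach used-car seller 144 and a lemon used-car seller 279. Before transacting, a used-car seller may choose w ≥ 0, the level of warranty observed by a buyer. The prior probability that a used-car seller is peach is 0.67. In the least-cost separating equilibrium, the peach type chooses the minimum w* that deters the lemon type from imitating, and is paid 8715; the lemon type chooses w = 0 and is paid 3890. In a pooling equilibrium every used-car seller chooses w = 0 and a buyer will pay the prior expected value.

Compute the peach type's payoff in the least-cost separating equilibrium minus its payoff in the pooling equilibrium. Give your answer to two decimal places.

-898.07

Least-cost separating signal: w* solves 3890 = 8715 − 279·w*, so w* = (8715 − 3890)/279 ≈ 17.2939.
Peach type's separating payoff: 8715 − 144 × w* = 8715 − 144 × (8715 − 3890)/279 = 8715 − 694800/279 ≈ 6224.6774.
Pooling payoff: 0.67 × 8715 + 0.33 × 3890 = 7122.75.
Difference: 6224.6774 − 7122.75 = -898.0726, i.e. -898.07 to two decimal places.
The peach type would prefer the pooling outcome.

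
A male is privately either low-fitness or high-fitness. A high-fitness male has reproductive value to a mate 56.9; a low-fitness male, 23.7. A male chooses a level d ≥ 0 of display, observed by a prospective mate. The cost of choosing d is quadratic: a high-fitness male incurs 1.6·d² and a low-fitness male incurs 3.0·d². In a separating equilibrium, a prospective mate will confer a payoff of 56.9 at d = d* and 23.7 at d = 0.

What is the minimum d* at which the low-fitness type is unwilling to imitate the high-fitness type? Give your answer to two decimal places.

The low-fitness type at d = 0 receives 23.7; imitating at d* yields 56.9 − 3.0·d*².
Indifference: 23.7 = 56.9 − 3.0·d*², so d*² = (56.9 − 23.7) / 3.0 ≈ 11.0667.
d* = √11.0667 ≈ 3.33.

3.33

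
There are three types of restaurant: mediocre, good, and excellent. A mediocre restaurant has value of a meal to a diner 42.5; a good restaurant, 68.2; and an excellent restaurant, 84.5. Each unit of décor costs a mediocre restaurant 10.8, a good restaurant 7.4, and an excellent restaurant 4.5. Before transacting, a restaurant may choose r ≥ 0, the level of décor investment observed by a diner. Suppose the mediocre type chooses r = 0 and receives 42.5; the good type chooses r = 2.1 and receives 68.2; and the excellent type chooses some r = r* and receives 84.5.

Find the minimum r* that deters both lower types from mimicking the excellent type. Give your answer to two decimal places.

4.30

Mediocre type (on-path payoff 42.5) won't mimic when 42.5 ≥ 84.5 − 10.8·r*, i.e. r* ≥ 3.89.
Good type (on-path payoff 68.2 − 7.4×2.1 = 52.66) won't mimic when 52.66 ≥ 84.5 − 7.4·r*, i.e. r* ≥ 4.30.
Both must hold, so r* = max(3.89, 4.30) = 4.30. The good type's constraint binds.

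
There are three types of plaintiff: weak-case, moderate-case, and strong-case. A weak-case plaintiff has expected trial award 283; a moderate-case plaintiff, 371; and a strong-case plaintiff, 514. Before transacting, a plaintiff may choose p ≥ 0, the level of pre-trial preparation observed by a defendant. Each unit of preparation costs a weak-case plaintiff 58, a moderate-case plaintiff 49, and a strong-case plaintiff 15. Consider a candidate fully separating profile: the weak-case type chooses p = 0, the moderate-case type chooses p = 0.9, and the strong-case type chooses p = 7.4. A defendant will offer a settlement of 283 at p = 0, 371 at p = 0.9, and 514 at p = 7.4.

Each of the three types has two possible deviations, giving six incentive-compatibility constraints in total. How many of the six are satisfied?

5

Moderate-case (own payoff 371 − 49×0.9 = 326.9): to p=0 gives 283 → no gain ✓; to p=7.4 gives 514 − 49×7.4 = 151.4 → no gain ✓.
Strong-case (own payoff 514 − 15×7.4 = 403): to p=0 gives 283 → no gain ✓; to p=0.9 gives 371 − 15×0.9 = 357.5 → no gain ✓.
Weak-case (own payoff 283): to p=0.9 gives 371 − 58×0.9 = 318.8 → profitable ✗; to p=7.4 gives 514 − 58×7.4 = 84.8 → no gain ✓.
5 of the 6 constraints hold; not an equilibrium.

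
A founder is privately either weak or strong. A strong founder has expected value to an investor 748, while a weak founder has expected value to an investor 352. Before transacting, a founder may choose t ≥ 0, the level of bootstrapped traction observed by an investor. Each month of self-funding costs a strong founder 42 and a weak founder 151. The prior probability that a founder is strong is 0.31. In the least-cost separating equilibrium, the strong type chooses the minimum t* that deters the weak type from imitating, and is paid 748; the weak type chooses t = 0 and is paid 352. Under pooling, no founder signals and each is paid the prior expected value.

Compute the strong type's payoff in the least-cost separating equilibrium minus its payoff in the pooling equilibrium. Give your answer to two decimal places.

Least-cost separating signal: t* solves 352 = 748 − 151·t*, so t* = (748 − 352)/151 ≈ 2.6225.
Strong type's separating payoff: 748 − 42 × t* = 748 − 42 × (748 − 352)/151 = 748 − 16632/151 ≈ 637.8543.
Pooling payoff: 0.31 × 748 + 0.69 × 352 = 474.76.
Difference: 637.8543 − 474.76 = 163.0943, i.e. 163.09 to two decimal places.
The strong type prefers to separate.

163.09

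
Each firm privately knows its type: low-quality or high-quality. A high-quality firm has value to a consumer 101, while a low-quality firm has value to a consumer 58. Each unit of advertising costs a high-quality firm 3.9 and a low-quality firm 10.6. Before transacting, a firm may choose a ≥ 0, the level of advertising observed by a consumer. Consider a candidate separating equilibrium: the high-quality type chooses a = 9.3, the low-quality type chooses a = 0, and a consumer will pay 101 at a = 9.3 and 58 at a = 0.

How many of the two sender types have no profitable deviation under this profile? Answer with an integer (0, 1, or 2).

2

High-quality type: signal → 101 − 3.9 × 9.3 = 64.73; deviate to 0 → 58. IC holds (64.73 ≥ 58).
Low-quality type: stay at 0 → 58; mimic → 101 − 10.6 × 9.3 = 2.42. IC holds (58 ≥ 2.42).
2 of 2 constraints hold, so this is a separating equilibrium.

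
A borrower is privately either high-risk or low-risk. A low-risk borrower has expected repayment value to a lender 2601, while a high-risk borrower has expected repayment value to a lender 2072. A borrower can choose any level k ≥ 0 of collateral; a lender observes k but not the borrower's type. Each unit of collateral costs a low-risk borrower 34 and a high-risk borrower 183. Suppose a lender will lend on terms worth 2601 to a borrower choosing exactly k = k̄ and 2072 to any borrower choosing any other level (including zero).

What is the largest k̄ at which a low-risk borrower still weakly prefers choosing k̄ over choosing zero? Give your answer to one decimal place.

15.6

Choosing k̄ yields the low-risk type 2601 − 34·k̄; choosing zero yields 2072.
The low-risk type is indifferent at 2601 − 34·k̄ = 2072, i.e. k̄ = (2601 − 2072) / 34 ≈ 15.6.
For any k̄ above 15.6 the low-risk type would rather pool at zero, so separation collapses.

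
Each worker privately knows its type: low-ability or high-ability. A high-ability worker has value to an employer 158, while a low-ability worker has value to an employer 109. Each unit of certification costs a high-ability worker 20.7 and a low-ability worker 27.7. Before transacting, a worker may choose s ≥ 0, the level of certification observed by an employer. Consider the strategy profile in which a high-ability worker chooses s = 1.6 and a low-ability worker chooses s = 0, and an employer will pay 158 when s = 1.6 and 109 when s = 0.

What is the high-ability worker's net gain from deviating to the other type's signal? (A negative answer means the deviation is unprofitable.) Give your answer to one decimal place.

Playing s = 1.6 the high-ability worker receives 158 − 20.7 × 1.6 = 124.88.
Deviating to s = 0 yields 109 instead.
Gain from deviating: 109 − 124.88 = -15.88, i.e. -15.9 to one decimal place.
The gain is negative, so the high-ability type's incentive-compatibility constraint is satisfied.

-15.9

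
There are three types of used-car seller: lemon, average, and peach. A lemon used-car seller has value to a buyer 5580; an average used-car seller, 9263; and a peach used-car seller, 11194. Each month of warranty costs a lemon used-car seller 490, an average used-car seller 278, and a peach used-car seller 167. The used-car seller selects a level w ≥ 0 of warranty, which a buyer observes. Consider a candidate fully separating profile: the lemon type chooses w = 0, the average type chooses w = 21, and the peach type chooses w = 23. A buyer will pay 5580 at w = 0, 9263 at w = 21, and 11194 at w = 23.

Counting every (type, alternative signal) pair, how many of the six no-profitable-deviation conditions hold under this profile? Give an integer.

Peach (own payoff 11194 − 167×23 = 7353): to w=0 gives 5580 → no gain ✓; to w=21 gives 9263 − 167×21 = 5756 → no gain ✓.
Lemon (own payoff 5580): to w=21 gives 9263 − 490×21 = -1027 → no gain ✓; to w=23 gives 11194 − 490×23 = -76 → no gain ✓.
Average (own payoff 9263 − 278×21 = 3425): to w=0 gives 5580 → profitable ✗; to w=23 gives 11194 − 278×23 = 4800 → profitable ✗.
4 of the 6 constraints hold; not an equilibrium.

4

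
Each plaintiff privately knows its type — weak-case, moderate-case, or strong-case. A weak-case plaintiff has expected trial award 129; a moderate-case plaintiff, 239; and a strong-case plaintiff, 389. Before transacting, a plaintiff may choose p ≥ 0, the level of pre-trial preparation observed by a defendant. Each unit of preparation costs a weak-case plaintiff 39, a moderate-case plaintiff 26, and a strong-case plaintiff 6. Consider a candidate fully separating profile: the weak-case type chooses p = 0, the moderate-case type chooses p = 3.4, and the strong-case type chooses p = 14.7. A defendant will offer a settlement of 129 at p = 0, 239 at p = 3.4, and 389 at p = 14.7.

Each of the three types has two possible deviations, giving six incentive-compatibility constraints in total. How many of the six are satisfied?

Moderate-case (own payoff 239 − 26×3.4 = 150.6): to p=0 gives 129 → no gain ✓; to p=14.7 gives 389 − 26×14.7 = 6.8 → no gain ✓.
Strong-case (own payoff 389 − 6×14.7 = 300.8): to p=0 gives 129 → no gain ✓; to p=3.4 gives 239 − 6×3.4 = 218.6 → no gain ✓.
Weak-case (own payoff 129): to p=3.4 gives 239 − 39×3.4 = 106.4 → no gain ✓; to p=14.7 gives 389 − 39×14.7 = -184.3 → no gain ✓.
6 of the 6 constraints hold; this profile is a separating equilibrium.

6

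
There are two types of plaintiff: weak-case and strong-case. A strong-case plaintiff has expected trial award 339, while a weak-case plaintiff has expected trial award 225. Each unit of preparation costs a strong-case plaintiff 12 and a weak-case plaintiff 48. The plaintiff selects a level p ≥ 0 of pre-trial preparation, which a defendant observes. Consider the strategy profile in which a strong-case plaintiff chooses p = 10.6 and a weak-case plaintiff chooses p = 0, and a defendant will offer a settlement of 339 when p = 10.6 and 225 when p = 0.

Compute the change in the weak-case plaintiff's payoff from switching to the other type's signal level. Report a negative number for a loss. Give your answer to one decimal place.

-394.8

Playing p = 0 the weak-case plaintiff receives 225.
Deviating to p = 10.6 brings payment 339 at cost 48 × 10.6 = 508.8, netting -169.8.
Gain from deviating: -169.8 − 225 = -394.8.
The gain is negative, so the weak-case type's incentive-compatibility constraint is satisfied.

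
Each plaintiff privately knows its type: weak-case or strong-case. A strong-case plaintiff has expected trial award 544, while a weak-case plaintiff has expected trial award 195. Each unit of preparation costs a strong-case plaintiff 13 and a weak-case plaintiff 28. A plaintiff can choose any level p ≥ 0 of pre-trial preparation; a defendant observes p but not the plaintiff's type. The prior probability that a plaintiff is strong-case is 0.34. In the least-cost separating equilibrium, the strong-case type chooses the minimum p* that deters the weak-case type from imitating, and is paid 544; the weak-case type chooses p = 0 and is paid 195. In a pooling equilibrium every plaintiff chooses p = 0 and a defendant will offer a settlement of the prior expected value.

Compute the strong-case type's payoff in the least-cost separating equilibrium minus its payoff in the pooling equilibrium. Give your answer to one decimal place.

68.3

Least-cost separating signal: p* solves 195 = 544 − 28·p*, so p* = (544 − 195)/28 ≈ 12.4643.
Strong-case type's separating payoff: 544 − 13 × p* = 544 − 13 × (544 − 195)/28 = 544 − 4537/28 ≈ 381.964.
Pooling payoff: 0.34 × 544 + 0.66 × 195 = 313.66.
Difference: 381.964 − 313.66 = 68.304, i.e. 68.3 to one decimal place.
The strong-case type prefers to separate.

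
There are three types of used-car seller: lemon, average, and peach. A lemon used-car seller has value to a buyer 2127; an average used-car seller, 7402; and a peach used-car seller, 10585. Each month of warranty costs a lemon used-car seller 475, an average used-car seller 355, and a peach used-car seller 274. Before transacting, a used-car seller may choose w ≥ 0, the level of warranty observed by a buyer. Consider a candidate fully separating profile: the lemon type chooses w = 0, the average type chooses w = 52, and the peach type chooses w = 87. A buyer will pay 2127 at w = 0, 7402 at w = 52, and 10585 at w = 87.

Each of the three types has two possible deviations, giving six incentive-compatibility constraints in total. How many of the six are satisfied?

Lemon (own payoff 2127): to w=52 gives 7402 − 475×52 = -17298 → no gain ✓; to w=87 gives 10585 − 475×87 = -30740 → no gain ✓.
Peach (own payoff 10585 − 274×87 = -13253): to w=0 gives 2127 → profitable ✗; to w=52 gives 7402 − 274×52 = -6846 → profitable ✗.
Average (own payoff 7402 − 355×52 = -11058): to w=0 gives 2127 → profitable ✗; to w=87 gives 10585 − 355×87 = -20300 → no gain ✓.
3 of the 6 constraints hold; not an equilibrium.

3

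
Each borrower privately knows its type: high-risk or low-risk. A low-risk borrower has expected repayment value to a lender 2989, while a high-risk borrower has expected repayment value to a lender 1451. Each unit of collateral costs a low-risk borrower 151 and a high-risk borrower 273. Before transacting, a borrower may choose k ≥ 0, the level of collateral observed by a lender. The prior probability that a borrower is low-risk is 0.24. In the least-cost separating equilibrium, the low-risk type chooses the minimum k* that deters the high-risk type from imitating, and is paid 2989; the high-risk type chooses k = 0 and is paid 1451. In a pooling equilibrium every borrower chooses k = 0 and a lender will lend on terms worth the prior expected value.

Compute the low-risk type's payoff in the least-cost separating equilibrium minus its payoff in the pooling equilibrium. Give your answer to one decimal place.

Least-cost separating signal: k* solves 1451 = 2989 − 273·k*, so k* = (2989 − 1451)/273 ≈ 5.6337.
Low-risk type's separating payoff: 2989 − 151 × k* = 2989 − 151 × (2989 − 1451)/273 = 2989 − 232238/273 ≈ 2138.311.
Pooling payoff: 0.24 × 2989 + 0.76 × 1451 = 1820.12.
Difference: 2138.311 − 1820.12 = 318.191, i.e. 318.2 to one decimal place.
The low-risk type prefers to separate.

318.2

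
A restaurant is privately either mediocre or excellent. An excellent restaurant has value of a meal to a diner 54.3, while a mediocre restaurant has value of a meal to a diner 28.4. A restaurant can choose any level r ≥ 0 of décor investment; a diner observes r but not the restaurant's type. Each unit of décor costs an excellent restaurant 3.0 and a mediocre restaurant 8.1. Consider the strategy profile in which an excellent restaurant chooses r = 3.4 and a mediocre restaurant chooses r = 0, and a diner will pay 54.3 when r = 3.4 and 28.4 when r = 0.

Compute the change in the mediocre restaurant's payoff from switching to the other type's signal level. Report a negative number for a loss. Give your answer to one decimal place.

Playing r = 0 the mediocre restaurant receives 28.4.
Deviating to r = 3.4 brings payment 54.3 at cost 8.1 × 3.4 = 27.54, netting 26.76.
Gain from deviating: 26.76 − 28.4 = -1.64, i.e. -1.6 to one decimal place.
The gain is negative, so the mediocre type's incentive-compatibility constraint is satisfied.

-1.6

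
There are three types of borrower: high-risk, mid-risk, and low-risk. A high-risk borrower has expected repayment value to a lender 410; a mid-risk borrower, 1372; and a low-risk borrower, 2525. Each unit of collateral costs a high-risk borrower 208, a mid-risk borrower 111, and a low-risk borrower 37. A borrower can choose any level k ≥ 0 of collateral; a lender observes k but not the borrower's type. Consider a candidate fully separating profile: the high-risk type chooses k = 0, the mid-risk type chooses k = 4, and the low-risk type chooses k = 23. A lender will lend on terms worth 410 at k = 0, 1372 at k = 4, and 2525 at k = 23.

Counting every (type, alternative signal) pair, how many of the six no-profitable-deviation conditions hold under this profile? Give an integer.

5

High-risk (own payoff 410): to k=4 gives 1372 − 208×4 = 540 → profitable ✗; to k=23 gives 2525 − 208×23 = -2259 → no gain ✓.
Mid-risk (own payoff 1372 − 111×4 = 928): to k=0 gives 410 → no gain ✓; to k=23 gives 2525 − 111×23 = -28 → no gain ✓.
Low-risk (own payoff 2525 − 37×23 = 1674): to k=0 gives 410 → no gain ✓; to k=4 gives 1372 − 37×4 = 1224 → no gain ✓.
5 of the 6 constraints hold; not an equilibrium.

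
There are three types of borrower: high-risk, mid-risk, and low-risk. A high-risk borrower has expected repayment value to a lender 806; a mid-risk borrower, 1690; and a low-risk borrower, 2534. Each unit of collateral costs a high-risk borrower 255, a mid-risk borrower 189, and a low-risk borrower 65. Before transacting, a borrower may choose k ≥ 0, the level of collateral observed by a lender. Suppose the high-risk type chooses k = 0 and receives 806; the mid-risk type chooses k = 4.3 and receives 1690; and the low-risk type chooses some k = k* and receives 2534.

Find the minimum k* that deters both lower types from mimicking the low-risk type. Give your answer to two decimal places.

8.77

High-risk type (on-path payoff 806) won't mimic when 806 ≥ 2534 − 255·k*, i.e. k* ≥ 6.78.
Mid-risk type (on-path payoff 1690 − 189×4.3 = 877.3) won't mimic when 877.3 ≥ 2534 − 189·k*, i.e. k* ≥ 8.77.
Both must hold, so k* = max(6.78, 8.77) = 8.77. The mid-risk type's constraint binds.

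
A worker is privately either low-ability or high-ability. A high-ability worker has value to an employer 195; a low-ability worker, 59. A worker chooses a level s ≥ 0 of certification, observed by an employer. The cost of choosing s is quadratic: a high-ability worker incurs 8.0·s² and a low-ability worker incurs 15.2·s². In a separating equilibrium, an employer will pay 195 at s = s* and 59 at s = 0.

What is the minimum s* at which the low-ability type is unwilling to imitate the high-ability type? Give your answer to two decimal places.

The low-ability type at s = 0 receives 59; imitating at s* yields 195 − 15.2·s*².
Indifference: 59 = 195 − 15.2·s*², so s*² = (195 − 59) / 15.2 ≈ 8.9474.
s* = √8.9474 ≈ 2.99.

2.99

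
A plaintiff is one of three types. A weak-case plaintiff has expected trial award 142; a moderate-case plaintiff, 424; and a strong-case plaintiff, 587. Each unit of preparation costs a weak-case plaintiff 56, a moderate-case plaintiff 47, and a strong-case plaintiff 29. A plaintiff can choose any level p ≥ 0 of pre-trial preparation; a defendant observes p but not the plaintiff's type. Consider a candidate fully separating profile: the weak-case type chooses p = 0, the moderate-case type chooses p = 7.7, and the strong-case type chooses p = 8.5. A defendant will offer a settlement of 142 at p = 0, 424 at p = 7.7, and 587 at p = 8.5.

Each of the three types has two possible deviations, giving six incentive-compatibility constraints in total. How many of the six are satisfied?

4

Weak-case (own payoff 142): to p=7.7 gives 424 − 56×7.7 = -7.2 → no gain ✓; to p=8.5 gives 587 − 56×8.5 = 111 → no gain ✓.
Strong-case (own payoff 587 − 29×8.5 = 340.5): to p=0 gives 142 → no gain ✓; to p=7.7 gives 424 − 29×7.7 = 200.7 → no gain ✓.
Moderate-case (own payoff 424 − 47×7.7 = 62.1): to p=0 gives 142 → profitable ✗; to p=8.5 gives 587 − 47×8.5 = 187.5 → profitable ✗.
4 of the 6 constraints hold; not an equilibrium.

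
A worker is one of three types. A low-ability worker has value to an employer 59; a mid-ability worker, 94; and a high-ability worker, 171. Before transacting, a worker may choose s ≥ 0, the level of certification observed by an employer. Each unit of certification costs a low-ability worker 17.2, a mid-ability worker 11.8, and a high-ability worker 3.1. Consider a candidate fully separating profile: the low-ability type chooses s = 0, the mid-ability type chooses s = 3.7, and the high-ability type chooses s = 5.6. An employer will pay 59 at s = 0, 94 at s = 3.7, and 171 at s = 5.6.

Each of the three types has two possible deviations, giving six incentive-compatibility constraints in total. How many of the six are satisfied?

Mid-ability (own payoff 94 − 11.8×3.7 = 50.34): to s=0 gives 59 → profitable ✗; to s=5.6 gives 171 − 11.8×5.6 = 104.92 → profitable ✗.
High-ability (own payoff 171 − 3.1×5.6 = 153.64): to s=0 gives 59 → no gain ✓; to s=3.7 gives 94 − 3.1×3.7 = 82.53 → no gain ✓.
Low-ability (own payoff 59): to s=3.7 gives 94 − 17.2×3.7 = 30.36 → no gain ✓; to s=5.6 gives 171 − 17.2×5.6 = 74.68 → profitable ✗.
3 of the 6 constraints hold; not an equilibrium.

3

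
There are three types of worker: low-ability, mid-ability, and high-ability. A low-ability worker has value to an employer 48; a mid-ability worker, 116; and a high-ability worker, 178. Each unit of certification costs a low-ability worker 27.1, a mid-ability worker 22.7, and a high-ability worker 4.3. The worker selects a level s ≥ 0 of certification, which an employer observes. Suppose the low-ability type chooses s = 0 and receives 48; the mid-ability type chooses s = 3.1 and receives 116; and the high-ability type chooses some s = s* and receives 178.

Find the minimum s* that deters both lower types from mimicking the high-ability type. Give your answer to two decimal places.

Mid-ability type (on-path payoff 116 − 22.7×3.1 = 45.63) won't mimic when 45.63 ≥ 178 − 22.7·s*, i.e. s* ≥ 5.83.
Low-ability type (on-path payoff 48) won't mimic when 48 ≥ 178 − 27.1·s*, i.e. s* ≥ 4.80.
Both must hold, so s* = max(4.80, 5.83) = 5.83. The mid-ability type's constraint binds.

5.83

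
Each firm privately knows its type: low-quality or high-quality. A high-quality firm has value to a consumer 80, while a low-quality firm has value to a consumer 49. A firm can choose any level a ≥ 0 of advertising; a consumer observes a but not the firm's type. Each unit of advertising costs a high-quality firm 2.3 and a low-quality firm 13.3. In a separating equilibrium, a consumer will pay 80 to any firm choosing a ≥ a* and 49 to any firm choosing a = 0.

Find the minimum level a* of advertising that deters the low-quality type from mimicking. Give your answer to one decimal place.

2.3

A low-quality firm choosing a = 0 receives 49.
Imitating at a* instead would pay 80 at cost 13.3·a*, netting 80 − 13.3·a*.
Indifference: 49 = 80 − 13.3·a*, so a* = (80 − 49) / 13.3 ≈ 2.3.
This is the low-quality type's binding incentive-compatibility constraint; any a ≥ 2.3 sustains separation on that side.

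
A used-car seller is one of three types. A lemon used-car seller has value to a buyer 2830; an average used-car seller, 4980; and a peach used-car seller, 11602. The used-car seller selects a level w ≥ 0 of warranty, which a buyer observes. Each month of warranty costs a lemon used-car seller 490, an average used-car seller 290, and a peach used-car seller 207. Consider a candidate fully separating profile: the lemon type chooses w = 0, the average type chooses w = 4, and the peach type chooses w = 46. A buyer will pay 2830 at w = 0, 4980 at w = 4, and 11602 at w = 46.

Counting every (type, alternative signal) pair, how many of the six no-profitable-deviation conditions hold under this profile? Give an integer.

Peach (own payoff 11602 − 207×46 = 2080): to w=0 gives 2830 → profitable ✗; to w=4 gives 4980 − 207×4 = 4152 → profitable ✗.
Average (own payoff 4980 − 290×4 = 3820): to w=0 gives 2830 → no gain ✓; to w=46 gives 11602 − 290×46 = -1738 → no gain ✓.
Lemon (own payoff 2830): to w=4 gives 4980 − 490×4 = 3020 → profitable ✗; to w=46 gives 11602 − 490×46 = -10938 → no gain ✓.
3 of the 6 constraints hold; not an equilibrium.

3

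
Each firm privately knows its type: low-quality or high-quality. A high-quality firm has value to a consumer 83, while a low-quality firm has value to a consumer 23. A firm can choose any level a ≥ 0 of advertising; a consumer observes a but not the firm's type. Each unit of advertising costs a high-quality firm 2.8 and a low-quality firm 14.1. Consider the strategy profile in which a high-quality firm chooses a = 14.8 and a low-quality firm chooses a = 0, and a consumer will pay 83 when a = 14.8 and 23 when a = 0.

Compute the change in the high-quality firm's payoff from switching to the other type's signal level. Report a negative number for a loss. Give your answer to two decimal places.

-18.56

Playing a = 14.8 the high-quality firm receives 83 − 2.8 × 14.8 = 41.56.
Deviating to a = 0 yields 23 instead.
Gain from deviating: 23 − 41.56 = -18.56.
The gain is negative, so the high-quality type's incentive-compatibility constraint is satisfied.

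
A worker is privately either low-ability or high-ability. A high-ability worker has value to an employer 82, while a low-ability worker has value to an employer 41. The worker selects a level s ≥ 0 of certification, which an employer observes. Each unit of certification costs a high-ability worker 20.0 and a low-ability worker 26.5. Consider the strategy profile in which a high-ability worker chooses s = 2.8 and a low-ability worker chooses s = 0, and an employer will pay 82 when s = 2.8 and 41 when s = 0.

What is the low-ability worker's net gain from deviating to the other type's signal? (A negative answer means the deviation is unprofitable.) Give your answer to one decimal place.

-33.2

Playing s = 0 the low-ability worker receives 41.
Deviating to s = 2.8 brings payment 82 at cost 26.5 × 2.8 = 74.2, netting 7.8.
Gain from deviating: 7.8 − 41 = -33.2.
The gain is negative, so the low-ability type's incentive-compatibility constraint is satisfied.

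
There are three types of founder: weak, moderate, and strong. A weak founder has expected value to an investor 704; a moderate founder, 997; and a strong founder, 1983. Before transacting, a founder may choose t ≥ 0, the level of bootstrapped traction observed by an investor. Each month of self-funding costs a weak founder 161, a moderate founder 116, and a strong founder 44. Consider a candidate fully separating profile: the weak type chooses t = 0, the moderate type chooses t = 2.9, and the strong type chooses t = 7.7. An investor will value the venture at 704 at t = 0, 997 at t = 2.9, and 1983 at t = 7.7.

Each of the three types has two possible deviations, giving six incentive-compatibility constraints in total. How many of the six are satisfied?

Moderate (own payoff 997 − 116×2.9 = 660.6): to t=0 gives 704 → profitable ✗; to t=7.7 gives 1983 − 116×7.7 = 1089.8 → profitable ✗.
Weak (own payoff 704): to t=2.9 gives 997 − 161×2.9 = 530.1 → no gain ✓; to t=7.7 gives 1983 − 161×7.7 = 743.3 → profitable ✗.
Strong (own payoff 1983 − 44×7.7 = 1644.2): to t=0 gives 704 → no gain ✓; to t=2.9 gives 997 − 44×2.9 = 869.4 → no gain ✓.
3 of the 6 constraints hold; not an equilibrium.

3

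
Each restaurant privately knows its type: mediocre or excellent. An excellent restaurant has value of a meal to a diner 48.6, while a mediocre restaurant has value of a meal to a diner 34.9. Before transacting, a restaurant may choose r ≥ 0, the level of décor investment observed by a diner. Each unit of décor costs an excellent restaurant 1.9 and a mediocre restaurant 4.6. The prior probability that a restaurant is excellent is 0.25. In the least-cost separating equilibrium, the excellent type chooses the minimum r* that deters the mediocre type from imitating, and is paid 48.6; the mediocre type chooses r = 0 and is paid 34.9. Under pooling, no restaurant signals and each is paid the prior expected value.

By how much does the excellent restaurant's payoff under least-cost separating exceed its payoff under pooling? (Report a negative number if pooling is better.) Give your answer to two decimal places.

4.62

Least-cost separating signal: r* solves 34.9 = 48.6 − 4.6·r*, so r* = (48.6 − 34.9)/4.6 ≈ 2.9783.
Excellent type's separating payoff: 48.6 − 1.9 × r* = 48.6 − 1.9 × (48.6 − 34.9)/4.6 = 48.6 − 26.03/4.6 ≈ 42.9413.
Pooling payoff: 0.25 × 48.6 + 0.75 × 34.9 = 38.325.
Difference: 42.9413 − 38.325 = 4.6163, i.e. 4.62 to two decimal places.
The excellent type prefers to separate.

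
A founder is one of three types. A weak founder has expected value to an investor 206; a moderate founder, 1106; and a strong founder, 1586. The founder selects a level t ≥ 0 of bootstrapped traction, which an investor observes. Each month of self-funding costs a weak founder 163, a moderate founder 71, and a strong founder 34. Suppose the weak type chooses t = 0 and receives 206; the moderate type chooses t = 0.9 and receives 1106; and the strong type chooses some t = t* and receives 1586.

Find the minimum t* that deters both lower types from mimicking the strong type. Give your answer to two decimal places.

8.47

Weak type (on-path payoff 206) won't mimic when 206 ≥ 1586 − 163·t*, i.e. t* ≥ 8.47.
Moderate type (on-path payoff 1106 − 71×0.9 = 1042.1) won't mimic when 1042.1 ≥ 1586 − 71·t*, i.e. t* ≥ 7.66.
Both must hold, so t* = max(8.47, 7.66) = 8.47. The weak type's constraint binds.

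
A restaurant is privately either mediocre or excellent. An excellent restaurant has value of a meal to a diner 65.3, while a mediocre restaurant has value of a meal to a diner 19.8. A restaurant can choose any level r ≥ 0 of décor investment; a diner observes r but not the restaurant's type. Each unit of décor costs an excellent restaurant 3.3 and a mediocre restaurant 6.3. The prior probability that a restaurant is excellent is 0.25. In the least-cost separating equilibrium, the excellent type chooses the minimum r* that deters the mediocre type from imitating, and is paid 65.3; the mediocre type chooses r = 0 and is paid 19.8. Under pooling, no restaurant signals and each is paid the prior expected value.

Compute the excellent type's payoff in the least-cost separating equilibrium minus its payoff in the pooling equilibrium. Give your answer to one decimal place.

10.3

Least-cost separating signal: r* solves 19.8 = 65.3 − 6.3·r*, so r* = (65.3 − 19.8)/6.3 ≈ 7.2222.
Excellent type's separating payoff: 65.3 − 3.3 × r* = 65.3 − 3.3 × (65.3 − 19.8)/6.3 = 65.3 − 150.15/6.3 ≈ 41.467.
Pooling payoff: 0.25 × 65.3 + 0.75 × 19.8 = 31.175.
Difference: 41.467 − 31.175 = 10.292, i.e. 10.3 to one decimal place.
The excellent type prefers to separate.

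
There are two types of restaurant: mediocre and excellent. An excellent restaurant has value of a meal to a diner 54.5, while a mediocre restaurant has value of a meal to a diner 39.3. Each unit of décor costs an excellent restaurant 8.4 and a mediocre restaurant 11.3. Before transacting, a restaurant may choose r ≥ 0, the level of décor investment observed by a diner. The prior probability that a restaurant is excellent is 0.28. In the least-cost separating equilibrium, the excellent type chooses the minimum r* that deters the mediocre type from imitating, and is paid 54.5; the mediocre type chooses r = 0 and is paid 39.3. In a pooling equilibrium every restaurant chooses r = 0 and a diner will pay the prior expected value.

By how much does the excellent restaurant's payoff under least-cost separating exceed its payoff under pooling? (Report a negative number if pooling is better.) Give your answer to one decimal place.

Least-cost separating signal: r* solves 39.3 = 54.5 − 11.3·r*, so r* = (54.5 − 39.3)/11.3 ≈ 1.3451.
Excellent type's separating payoff: 54.5 − 8.4 × r* = 54.5 − 8.4 × (54.5 − 39.3)/11.3 = 54.5 − 127.68/11.3 ≈ 43.201.
Pooling payoff: 0.28 × 54.5 + 0.72 × 39.3 = 43.556.
Difference: 43.201 − 43.556 = -0.355, i.e. -0.4 to one decimal place.
The excellent type would prefer the pooling outcome.

-0.4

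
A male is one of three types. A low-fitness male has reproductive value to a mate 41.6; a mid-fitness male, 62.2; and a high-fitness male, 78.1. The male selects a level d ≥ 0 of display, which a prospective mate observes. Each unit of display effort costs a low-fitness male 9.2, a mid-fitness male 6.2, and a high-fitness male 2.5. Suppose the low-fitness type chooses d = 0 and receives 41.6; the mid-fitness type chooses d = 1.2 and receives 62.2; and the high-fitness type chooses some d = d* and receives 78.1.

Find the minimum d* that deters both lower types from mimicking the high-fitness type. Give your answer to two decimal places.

3.97

Mid-fitness type (on-path payoff 62.2 − 6.2×1.2 = 54.76) won't mimic when 54.76 ≥ 78.1 − 6.2·d*, i.e. d* ≥ 3.76.
Low-fitness type (on-path payoff 41.6) won't mimic when 41.6 ≥ 78.1 − 9.2·d*, i.e. d* ≥ 3.97.
Both must hold, so d* = max(3.97, 3.76) = 3.97. The low-fitness type's constraint binds.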